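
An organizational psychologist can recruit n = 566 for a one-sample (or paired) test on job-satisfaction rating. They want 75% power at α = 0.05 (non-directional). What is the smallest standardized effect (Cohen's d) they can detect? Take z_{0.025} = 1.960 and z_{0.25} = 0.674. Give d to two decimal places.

d_min ≈ 0.11

For a single sample (or paired design) of n = 566: d_min = (z_{α/2} + z_β)/√n.
z-sum = 1.960 + 0.674 = 2.634.
d_min = 2.634 / √566 = 2.634 / 23.791 = 0.111.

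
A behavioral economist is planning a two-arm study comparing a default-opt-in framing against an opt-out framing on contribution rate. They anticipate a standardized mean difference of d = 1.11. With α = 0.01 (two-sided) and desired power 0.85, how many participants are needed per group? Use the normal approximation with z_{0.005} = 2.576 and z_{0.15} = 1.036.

n = 22 per group

For two independent groups with equal n: n = 2·((z_{α/2} + z_β) / d)².
z_{α/2} + z_β = 2.576 + 1.036 = 3.612.
n = 2 × (3.612 / 1.11)² = 2 × 3.254² = 2 × 10.59 = 21.2.
Round up to the next whole participant.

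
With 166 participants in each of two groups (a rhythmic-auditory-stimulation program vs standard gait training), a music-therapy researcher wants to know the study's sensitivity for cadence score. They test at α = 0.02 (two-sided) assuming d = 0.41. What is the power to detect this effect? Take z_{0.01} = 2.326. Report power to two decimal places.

power ≈ 0.92

For two equal groups, power = Φ(d·√(n/2) − z_{α/2}).
d·√(n/2) = 0.41 × √(166/2) = 0.41 × 9.110 = 3.735.
z_β = 3.735 − 2.326 = 1.409.
Power = Φ(1.409) = 0.921.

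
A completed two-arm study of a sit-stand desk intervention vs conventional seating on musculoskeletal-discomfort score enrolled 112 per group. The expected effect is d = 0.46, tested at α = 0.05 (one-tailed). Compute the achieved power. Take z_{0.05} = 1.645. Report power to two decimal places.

power ≈ 0.96

For two equal groups, power = Φ(d·√(n/2) − z_{α}).
d·√(n/2) = 0.46 × √(112/2) = 0.46 × 7.483 = 3.442.
z_β = 3.442 − 1.645 = 1.797.
Power = Φ(1.797) = 0.964.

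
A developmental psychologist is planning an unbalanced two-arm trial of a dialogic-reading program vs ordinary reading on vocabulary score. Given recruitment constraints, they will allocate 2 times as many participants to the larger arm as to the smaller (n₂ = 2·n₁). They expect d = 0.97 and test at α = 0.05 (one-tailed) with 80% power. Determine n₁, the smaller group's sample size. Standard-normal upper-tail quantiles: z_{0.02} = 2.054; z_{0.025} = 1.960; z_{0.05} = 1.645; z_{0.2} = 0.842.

n₁ = 10

With allocation ratio k = n₂/n₁ = 2, Var(x̄₁−x̄₂) = σ²(1/n₁ + 1/(k·n₁)) = σ²·(k+1)/(k·n₁).
So n₁ = (1 + 1/k)·((z_{α} + z_β)/d)² = 1.500 × (2.487/0.97)².
n₁ = 1.500 × 6.57 = 9.9.
Round up: n₁ = 10, giving n₂ = 2 × 10 = 20.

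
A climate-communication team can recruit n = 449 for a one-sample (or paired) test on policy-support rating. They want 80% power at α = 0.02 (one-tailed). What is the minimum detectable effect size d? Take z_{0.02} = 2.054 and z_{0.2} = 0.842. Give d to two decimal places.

d_min ≈ 0.14

For a single sample (or paired design) of n = 449: d_min = (z_{α} + z_β)/√n.
z-sum = 2.054 + 0.842 = 2.896.
d_min = 2.896 / √449 = 2.896 / 21.190 = 0.137.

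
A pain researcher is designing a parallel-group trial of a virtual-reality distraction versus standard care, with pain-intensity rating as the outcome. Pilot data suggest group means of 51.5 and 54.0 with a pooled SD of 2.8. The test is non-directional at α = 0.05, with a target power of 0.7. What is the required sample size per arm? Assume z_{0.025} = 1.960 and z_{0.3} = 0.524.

Cohen's d = |M₁ − M₂| / SD_pooled = |51.5 − 54.0| / 2.8 = 2.5 / 2.8 = 0.893.
For two independent groups with equal n: n = 2·((z_{α/2} + z_β) / d)².
z_{α/2} + z_β = 1.960 + 0.524 = 2.484.
n = 2 × (2.484 / 0.893)² = 2 × 2.782² = 2 × 7.74 = 15.5.
Round up to the next whole participant.

n = 16 per group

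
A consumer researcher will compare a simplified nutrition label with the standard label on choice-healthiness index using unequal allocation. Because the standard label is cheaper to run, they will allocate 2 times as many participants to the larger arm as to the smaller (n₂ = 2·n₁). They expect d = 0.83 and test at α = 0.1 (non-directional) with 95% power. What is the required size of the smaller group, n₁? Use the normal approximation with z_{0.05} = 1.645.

With allocation ratio k = n₂/n₁ = 2, Var(x̄₁−x̄₂) = σ²(1/n₁ + 1/(k·n₁)) = σ²·(k+1)/(k·n₁).
So n₁ = (1 + 1/k)·((z_{α/2} + z_β)/d)² = 1.500 × (3.290/0.83)².
n₁ = 1.500 × 15.71 = 23.6.
Round up: n₁ = 24, giving n₂ = 2 × 24 = 48.

n₁ = 24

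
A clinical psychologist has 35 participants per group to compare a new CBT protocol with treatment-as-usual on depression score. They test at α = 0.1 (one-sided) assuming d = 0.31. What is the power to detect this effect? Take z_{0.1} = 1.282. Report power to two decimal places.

power ≈ 0.51

For two equal groups, power = Φ(d·√(n/2) − z_{α}).
d·√(n/2) = 0.31 × √(35/2) = 0.31 × 4.183 = 1.297.
z_β = 1.297 − 1.282 = 0.015.
Power = Φ(0.015) = 0.506.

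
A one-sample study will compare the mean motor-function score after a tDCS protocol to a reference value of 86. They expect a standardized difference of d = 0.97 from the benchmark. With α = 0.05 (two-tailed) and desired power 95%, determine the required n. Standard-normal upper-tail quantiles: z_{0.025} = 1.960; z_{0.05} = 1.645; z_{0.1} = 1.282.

n = 14

For a one-sample test: n = ((z_{α/2} + z_β) / d)².
z_{α/2} + z_β = 1.960 + 1.645 = 3.605.
n = (3.605 / 0.97)² = 3.716² = 13.81.
Round up.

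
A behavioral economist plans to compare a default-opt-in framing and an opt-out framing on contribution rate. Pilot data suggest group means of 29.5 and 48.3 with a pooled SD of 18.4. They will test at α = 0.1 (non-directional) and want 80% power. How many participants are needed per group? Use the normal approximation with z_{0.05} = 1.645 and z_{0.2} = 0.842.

n = 12 per group

Cohen's d = |M₁ − M₂| / SD_pooled = |29.5 − 48.3| / 18.4 = 18.8 / 18.4 = 1.022.
For two independent groups with equal n: n = 2·((z_{α/2} + z_β) / d)².
z_{α/2} + z_β = 1.645 + 0.842 = 2.487.
n = 2 × (2.487 / 1.022)² = 2 × 2.433² = 2 × 5.92 = 11.8.
Round up to the next whole participant.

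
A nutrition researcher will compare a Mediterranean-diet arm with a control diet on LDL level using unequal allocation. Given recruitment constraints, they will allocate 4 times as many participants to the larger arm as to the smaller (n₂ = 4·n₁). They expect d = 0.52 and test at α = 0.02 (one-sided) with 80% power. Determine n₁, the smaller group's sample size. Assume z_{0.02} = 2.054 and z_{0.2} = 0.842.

n₁ = 39

With allocation ratio k = n₂/n₁ = 4, Var(x̄₁−x̄₂) = σ²(1/n₁ + 1/(k·n₁)) = σ²·(k+1)/(k·n₁).
So n₁ = (1 + 1/k)·((z_{α} + z_β)/d)² = 1.250 × (2.896/0.52)².
n₁ = 1.250 × 31.02 = 38.8.
Round up: n₁ = 39, giving n₂ = 4 × 39 = 156.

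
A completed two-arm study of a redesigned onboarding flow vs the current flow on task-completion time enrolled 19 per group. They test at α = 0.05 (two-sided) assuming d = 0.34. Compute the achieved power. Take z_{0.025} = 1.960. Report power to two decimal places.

For two equal groups, power = Φ(d·√(n/2) − z_{α/2}).
d·√(n/2) = 0.34 × √(19/2) = 0.34 × 3.082 = 1.048.
z_β = 1.048 − 1.960 = -0.912.
Power = Φ(-0.912) = 0.181.

power ≈ 0.18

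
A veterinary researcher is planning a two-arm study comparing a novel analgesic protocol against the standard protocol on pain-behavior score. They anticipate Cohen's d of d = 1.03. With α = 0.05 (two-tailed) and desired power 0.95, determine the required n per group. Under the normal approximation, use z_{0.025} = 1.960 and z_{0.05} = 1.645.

n = 25 per group

For two independent groups with equal n: n = 2·((z_{α/2} + z_β) / d)².
z_{α/2} + z_β = 1.960 + 1.645 = 3.605.
n = 2 × (3.605 / 1.03)² = 2 × 3.500² = 2 × 12.25 = 24.5.
Round up to the next whole participant.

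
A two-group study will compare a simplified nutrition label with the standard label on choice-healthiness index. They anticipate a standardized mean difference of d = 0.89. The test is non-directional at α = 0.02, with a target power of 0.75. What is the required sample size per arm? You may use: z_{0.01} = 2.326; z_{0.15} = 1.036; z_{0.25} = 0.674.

For two independent groups with equal n: n = 2·((z_{α/2} + z_β) / d)².
z_{α/2} + z_β = 2.326 + 0.674 = 3.000.
n = 2 × (3.000 / 0.89)² = 2 × 3.371² = 2 × 11.36 = 22.7.
Round up to the next whole participant.

n = 23 per group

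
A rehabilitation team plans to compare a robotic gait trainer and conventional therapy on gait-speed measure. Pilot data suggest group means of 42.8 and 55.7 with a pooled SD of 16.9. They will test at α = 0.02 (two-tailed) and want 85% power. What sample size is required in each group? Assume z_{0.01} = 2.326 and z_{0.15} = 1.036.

Cohen's d = |M₁ − M₂| / SD_pooled = |42.8 − 55.7| / 16.9 = 12.9 / 16.9 = 0.763.
For two independent groups with equal n: n = 2·((z_{α/2} + z_β) / d)².
z_{α/2} + z_β = 2.326 + 1.036 = 3.362.
n = 2 × (3.362 / 0.763)² = 2 × 4.406² = 2 × 19.42 = 38.8.
Round up to the next whole participant.

n = 39 per group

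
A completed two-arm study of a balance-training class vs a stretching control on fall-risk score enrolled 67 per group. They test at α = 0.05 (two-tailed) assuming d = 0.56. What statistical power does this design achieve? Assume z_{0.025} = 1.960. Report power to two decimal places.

For two equal groups, power = Φ(d·√(n/2) − z_{α/2}).
d·√(n/2) = 0.56 × √(67/2) = 0.56 × 5.788 = 3.241.
z_β = 3.241 − 1.960 = 1.281.
Power = Φ(1.281) = 0.900.

power ≈ 0.90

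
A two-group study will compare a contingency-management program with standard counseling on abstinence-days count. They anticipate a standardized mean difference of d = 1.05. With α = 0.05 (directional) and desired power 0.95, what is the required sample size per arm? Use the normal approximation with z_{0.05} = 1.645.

For two independent groups with equal n: n = 2·((z_{α} + z_β) / d)².
z_{α} + z_β = 1.645 + 1.645 = 3.290.
n = 2 × (3.290 / 1.05)² = 2 × 3.133² = 2 × 9.82 = 19.6.
Round up to the next whole participant.

n = 20 per group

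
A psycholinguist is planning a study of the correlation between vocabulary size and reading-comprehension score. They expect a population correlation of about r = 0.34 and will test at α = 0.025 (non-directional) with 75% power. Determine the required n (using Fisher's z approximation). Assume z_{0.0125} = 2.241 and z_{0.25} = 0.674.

Fisher's z: C = ½·ln((1+r)/(1−r)) = ½·ln(2.0303) = 0.3541.
n = ((z_{α/2} + z_β)/C)² + 3.
(2.241 + 0.674) / 0.3541 = 2.915 / 0.3541 = 8.232.
n = 8.232² + 3 = 67.77 + 3 = 70.8.
Round up.

n = 71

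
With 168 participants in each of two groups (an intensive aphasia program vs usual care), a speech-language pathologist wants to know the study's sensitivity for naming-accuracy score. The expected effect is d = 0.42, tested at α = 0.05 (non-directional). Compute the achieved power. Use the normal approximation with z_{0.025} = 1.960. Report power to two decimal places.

power ≈ 0.97

For two equal groups, power = Φ(d·√(n/2) − z_{α/2}).
d·√(n/2) = 0.42 × √(168/2) = 0.42 × 9.165 = 3.849.
z_β = 3.849 − 1.960 = 1.889.
Power = Φ(1.889) = 0.971.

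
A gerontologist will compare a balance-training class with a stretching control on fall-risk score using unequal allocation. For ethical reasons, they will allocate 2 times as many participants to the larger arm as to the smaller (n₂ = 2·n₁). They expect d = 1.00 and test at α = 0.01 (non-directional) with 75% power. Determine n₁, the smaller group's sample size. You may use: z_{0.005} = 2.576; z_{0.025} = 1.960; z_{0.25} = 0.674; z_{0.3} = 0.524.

n₁ = 16

With allocation ratio k = n₂/n₁ = 2, Var(x̄₁−x̄₂) = σ²(1/n₁ + 1/(k·n₁)) = σ²·(k+1)/(k·n₁).
So n₁ = (1 + 1/k)·((z_{α/2} + z_β)/d)² = 1.500 × (3.250/1.00)².
n₁ = 1.500 × 10.56 = 15.8.
Round up: n₁ = 16, giving n₂ = 2 × 16 = 32.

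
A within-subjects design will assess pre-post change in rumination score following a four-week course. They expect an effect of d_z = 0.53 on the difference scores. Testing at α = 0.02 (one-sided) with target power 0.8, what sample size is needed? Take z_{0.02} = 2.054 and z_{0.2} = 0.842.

n = 30 pairs

For a paired (one-sample on differences) test: n = ((z_{α} + z_β) / d)².
z_{α} + z_β = 2.054 + 0.842 = 2.896.
n = (2.896 / 0.53)² = 5.464² = 29.86.
Round up.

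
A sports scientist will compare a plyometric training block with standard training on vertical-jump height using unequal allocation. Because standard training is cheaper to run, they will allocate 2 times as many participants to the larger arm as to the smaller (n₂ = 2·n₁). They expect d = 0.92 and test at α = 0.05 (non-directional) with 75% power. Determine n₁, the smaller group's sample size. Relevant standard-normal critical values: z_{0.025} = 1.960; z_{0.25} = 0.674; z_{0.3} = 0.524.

n₁ = 13

With allocation ratio k = n₂/n₁ = 2, Var(x̄₁−x̄₂) = σ²(1/n₁ + 1/(k·n₁)) = σ²·(k+1)/(k·n₁).
So n₁ = (1 + 1/k)·((z_{α/2} + z_β)/d)² = 1.500 × (2.634/0.92)².
n₁ = 1.500 × 8.20 = 12.3.
Round up: n₁ = 13, giving n₂ = 2 × 13 = 26.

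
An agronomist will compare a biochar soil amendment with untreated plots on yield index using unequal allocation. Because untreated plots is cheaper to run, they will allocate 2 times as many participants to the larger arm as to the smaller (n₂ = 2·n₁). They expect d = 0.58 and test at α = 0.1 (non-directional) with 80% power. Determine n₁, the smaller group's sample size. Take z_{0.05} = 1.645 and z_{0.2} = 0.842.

With allocation ratio k = n₂/n₁ = 2, Var(x̄₁−x̄₂) = σ²(1/n₁ + 1/(k·n₁)) = σ²·(k+1)/(k·n₁).
So n₁ = (1 + 1/k)·((z_{α/2} + z_β)/d)² = 1.500 × (2.487/0.58)².
n₁ = 1.500 × 18.39 = 27.6.
Round up: n₁ = 28, giving n₂ = 2 × 28 = 56.

n₁ = 28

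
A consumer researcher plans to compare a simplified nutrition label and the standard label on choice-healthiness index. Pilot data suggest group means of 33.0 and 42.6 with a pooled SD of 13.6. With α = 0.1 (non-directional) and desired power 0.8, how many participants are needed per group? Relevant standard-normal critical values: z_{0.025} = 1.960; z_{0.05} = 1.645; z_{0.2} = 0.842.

n = 25 per group

Cohen's d = |M₁ − M₂| / SD_pooled = |33.0 − 42.6| / 13.6 = 9.6 / 13.6 = 0.706.
For two independent groups with equal n: n = 2·((z_{α/2} + z_β) / d)².
z_{α/2} + z_β = 1.645 + 0.842 = 2.487.
n = 2 × (2.487 / 0.706)² = 2 × 3.523² = 2 × 12.41 = 24.8.
Round up to the next whole participant.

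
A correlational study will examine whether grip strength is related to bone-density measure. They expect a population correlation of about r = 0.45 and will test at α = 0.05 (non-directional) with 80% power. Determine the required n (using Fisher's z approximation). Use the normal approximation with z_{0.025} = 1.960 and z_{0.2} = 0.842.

n = 37

Fisher's z: C = ½·ln((1+r)/(1−r)) = ½·ln(2.6364) = 0.4847.
n = ((z_{α/2} + z_β)/C)² + 3.
(1.960 + 0.842) / 0.4847 = 2.802 / 0.4847 = 5.781.
n = 5.781² + 3 = 33.42 + 3 = 36.4.
Round up.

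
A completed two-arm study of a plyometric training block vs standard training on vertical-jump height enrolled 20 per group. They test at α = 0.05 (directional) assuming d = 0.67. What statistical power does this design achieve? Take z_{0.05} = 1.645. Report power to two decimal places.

For two equal groups, power = Φ(d·√(n/2) − z_{α}).
d·√(n/2) = 0.67 × √(20/2) = 0.67 × 3.162 = 2.119.
z_β = 2.119 − 1.645 = 0.474.
Power = Φ(0.474) = 0.682.

power ≈ 0.68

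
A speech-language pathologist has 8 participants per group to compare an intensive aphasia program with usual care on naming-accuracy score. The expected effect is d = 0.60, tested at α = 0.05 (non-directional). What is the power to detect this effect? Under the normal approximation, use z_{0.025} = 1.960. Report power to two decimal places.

For two equal groups, power = Φ(d·√(n/2) − z_{α/2}).
d·√(n/2) = 0.60 × √(8/2) = 0.60 × 2.000 = 1.200.
z_β = 1.200 − 1.960 = -0.760.
Power = Φ(-0.760) = 0.224.

power ≈ 0.22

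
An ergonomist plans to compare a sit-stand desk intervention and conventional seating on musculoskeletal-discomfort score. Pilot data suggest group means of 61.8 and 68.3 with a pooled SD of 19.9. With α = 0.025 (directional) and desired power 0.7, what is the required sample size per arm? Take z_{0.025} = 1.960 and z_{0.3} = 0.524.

n = 116 per group

Cohen's d = |M₁ − M₂| / SD_pooled = |61.8 − 68.3| / 19.9 = 6.5 / 19.9 = 0.327.
For two independent groups with equal n: n = 2·((z_{α} + z_β) / d)².
z_{α} + z_β = 1.960 + 0.524 = 2.484.
n = 2 × (2.484 / 0.327)² = 2 × 7.596² = 2 × 57.70 = 115.4.
Round up to the next whole participant.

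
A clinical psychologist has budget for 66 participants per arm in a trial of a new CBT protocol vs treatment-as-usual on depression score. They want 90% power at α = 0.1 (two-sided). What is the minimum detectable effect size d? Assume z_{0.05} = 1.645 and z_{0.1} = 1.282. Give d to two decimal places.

d_min ≈ 0.51

For two independent groups of n = 66 each: d_min = (z_{α/2} + z_β)·√(2/n).
z-sum = 1.645 + 1.282 = 2.927.
d_min = 2.927 × √(2/66) = 2.927 × 0.1741 = 0.510.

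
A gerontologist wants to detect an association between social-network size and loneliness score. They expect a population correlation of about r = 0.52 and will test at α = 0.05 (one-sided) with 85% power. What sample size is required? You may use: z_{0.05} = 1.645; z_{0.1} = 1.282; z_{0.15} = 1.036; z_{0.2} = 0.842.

n = 25

Fisher's z: C = ½·ln((1+r)/(1−r)) = ½·ln(3.1667) = 0.5763.
n = ((z_{α} + z_β)/C)² + 3.
(1.645 + 1.036) / 0.5763 = 2.681 / 0.5763 = 4.652.
n = 4.652² + 3 = 21.64 + 3 = 24.6.
Round up.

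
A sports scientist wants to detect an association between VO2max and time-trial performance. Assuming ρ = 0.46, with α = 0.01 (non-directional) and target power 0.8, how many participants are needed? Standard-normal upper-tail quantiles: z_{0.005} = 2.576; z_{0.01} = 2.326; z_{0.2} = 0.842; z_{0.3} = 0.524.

Fisher's z: C = ½·ln((1+r)/(1−r)) = ½·ln(2.7037) = 0.4973.
n = ((z_{α/2} + z_β)/C)² + 3.
(2.576 + 0.842) / 0.4973 = 3.418 / 0.4973 = 6.873.
n = 6.873² + 3 = 47.24 + 3 = 50.2.
Round up.

n = 51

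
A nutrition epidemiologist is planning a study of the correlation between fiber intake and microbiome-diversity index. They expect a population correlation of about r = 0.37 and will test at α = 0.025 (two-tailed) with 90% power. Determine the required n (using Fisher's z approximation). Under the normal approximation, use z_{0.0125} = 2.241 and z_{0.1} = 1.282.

n = 86

Fisher's z: C = ½·ln((1+r)/(1−r)) = ½·ln(2.1746) = 0.3884.
n = ((z_{α/2} + z_β)/C)² + 3.
(2.241 + 1.282) / 0.3884 = 3.523 / 0.3884 = 9.071.
n = 9.071² + 3 = 82.27 + 3 = 85.3.
Round up.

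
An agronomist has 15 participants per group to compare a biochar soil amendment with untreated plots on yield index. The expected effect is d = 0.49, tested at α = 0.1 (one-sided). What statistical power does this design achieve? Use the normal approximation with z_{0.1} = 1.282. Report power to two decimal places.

power ≈ 0.52

For two equal groups, power = Φ(d·√(n/2) − z_{α}).
d·√(n/2) = 0.49 × √(15/2) = 0.49 × 2.739 = 1.342.
z_β = 1.342 − 1.282 = 0.060.
Power = Φ(0.060) = 0.524.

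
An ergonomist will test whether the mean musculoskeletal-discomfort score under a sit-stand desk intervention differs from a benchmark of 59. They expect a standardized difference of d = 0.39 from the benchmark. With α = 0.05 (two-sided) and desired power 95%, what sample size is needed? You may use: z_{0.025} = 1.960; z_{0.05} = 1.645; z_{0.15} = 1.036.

n = 86

For a one-sample test: n = ((z_{α/2} + z_β) / d)².
z_{α/2} + z_β = 1.960 + 1.645 = 3.605.
n = (3.605 / 0.39)² = 9.244² = 85.44.
Round up.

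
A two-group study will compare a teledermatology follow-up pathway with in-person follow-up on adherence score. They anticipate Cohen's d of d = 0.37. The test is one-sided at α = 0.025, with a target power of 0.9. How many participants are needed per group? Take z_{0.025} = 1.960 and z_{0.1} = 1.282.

For two independent groups with equal n: n = 2·((z_{α} + z_β) / d)².
z_{α} + z_β = 1.960 + 1.282 = 3.242.
n = 2 × (3.242 / 0.37)² = 2 × 8.762² = 2 × 76.78 = 153.6.
Round up to the next whole participant.

n = 154 per group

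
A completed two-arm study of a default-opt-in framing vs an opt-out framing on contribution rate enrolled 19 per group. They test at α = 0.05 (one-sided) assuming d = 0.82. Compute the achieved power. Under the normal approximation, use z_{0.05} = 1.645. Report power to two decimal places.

For two equal groups, power = Φ(d·√(n/2) − z_{α}).
d·√(n/2) = 0.82 × √(19/2) = 0.82 × 3.082 = 2.527.
z_β = 2.527 − 1.645 = 0.882.
Power = Φ(0.882) = 0.811.

power ≈ 0.81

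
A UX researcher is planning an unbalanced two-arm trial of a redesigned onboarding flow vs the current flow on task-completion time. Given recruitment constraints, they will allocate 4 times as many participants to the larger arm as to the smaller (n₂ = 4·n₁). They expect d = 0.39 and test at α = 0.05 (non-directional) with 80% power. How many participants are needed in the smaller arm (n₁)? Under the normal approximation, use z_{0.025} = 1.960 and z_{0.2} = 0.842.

n₁ = 65

With allocation ratio k = n₂/n₁ = 4, Var(x̄₁−x̄₂) = σ²(1/n₁ + 1/(k·n₁)) = σ²·(k+1)/(k·n₁).
So n₁ = (1 + 1/k)·((z_{α/2} + z_β)/d)² = 1.250 × (2.802/0.39)².
n₁ = 1.250 × 51.62 = 64.5.
Round up: n₁ = 65, giving n₂ = 4 × 65 = 260.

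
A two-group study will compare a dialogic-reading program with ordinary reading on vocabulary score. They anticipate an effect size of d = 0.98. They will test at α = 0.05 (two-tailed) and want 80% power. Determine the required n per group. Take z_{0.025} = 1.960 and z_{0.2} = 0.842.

n = 17 per group

For two independent groups with equal n: n = 2·((z_{α/2} + z_β) / d)².
z_{α/2} + z_β = 1.960 + 0.842 = 2.802.
n = 2 × (2.802 / 0.98)² = 2 × 2.859² = 2 × 8.17 = 16.3.
Round up to the next whole participant.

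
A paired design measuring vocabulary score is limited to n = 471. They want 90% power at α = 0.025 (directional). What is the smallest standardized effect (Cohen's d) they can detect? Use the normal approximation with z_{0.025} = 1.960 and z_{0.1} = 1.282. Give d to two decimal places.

d_min ≈ 0.15

For a single sample (or paired design) of n = 471: d_min = (z_{α} + z_β)/√n.
z-sum = 1.960 + 1.282 = 3.242.
d_min = 3.242 / √471 = 3.242 / 21.703 = 0.149.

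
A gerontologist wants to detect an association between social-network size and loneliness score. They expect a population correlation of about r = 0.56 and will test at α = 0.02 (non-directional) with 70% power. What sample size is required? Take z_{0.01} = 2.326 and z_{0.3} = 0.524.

n = 24

Fisher's z: C = ½·ln((1+r)/(1−r)) = ½·ln(3.5455) = 0.6328.
n = ((z_{α/2} + z_β)/C)² + 3.
(2.326 + 0.524) / 0.6328 = 2.850 / 0.6328 = 4.504.
n = 4.504² + 3 = 20.28 + 3 = 23.3.
Round up.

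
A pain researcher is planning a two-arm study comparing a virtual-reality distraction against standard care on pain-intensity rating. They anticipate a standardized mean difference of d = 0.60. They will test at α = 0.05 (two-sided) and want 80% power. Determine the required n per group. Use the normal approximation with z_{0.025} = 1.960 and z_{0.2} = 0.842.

n = 44 per group

For two independent groups with equal n: n = 2·((z_{α/2} + z_β) / d)².
z_{α/2} + z_β = 1.960 + 0.842 = 2.802.
n = 2 × (2.802 / 0.60)² = 2 × 4.670² = 2 × 21.81 = 43.6.
Round up to the next whole participant.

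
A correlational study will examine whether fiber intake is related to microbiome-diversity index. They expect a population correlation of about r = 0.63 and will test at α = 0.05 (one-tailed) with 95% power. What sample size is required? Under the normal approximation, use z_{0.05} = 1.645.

n = 23

Fisher's z: C = ½·ln((1+r)/(1−r)) = ½·ln(4.4054) = 0.7414.
n = ((z_{α} + z_β)/C)² + 3.
(1.645 + 1.645) / 0.7414 = 3.290 / 0.7414 = 4.438.
n = 4.438² + 3 = 19.69 + 3 = 22.7.
Round up.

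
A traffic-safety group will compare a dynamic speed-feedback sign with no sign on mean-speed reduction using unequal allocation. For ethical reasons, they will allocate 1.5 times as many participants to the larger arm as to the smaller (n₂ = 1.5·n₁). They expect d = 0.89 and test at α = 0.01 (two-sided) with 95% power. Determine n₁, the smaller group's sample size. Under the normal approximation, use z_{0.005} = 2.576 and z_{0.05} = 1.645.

With allocation ratio k = n₂/n₁ = 1.5, Var(x̄₁−x̄₂) = σ²(1/n₁ + 1/(k·n₁)) = σ²·(k+1)/(k·n₁).
So n₁ = (1 + 1/k)·((z_{α/2} + z_β)/d)² = 1.667 × (4.221/0.89)².
n₁ = 1.667 × 22.49 = 37.5.
Round up: n₁ = 38, giving n₂ = 1.5 × 38 = 57.

n₁ = 38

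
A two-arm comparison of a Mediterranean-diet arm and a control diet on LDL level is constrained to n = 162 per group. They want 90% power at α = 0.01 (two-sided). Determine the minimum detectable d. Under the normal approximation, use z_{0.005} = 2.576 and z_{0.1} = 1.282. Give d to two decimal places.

For two independent groups of n = 162 each: d_min = (z_{α/2} + z_β)·√(2/n).
z-sum = 2.576 + 1.282 = 3.858.
d_min = 3.858 × √(2/162) = 3.858 × 0.1111 = 0.429.

d_min ≈ 0.43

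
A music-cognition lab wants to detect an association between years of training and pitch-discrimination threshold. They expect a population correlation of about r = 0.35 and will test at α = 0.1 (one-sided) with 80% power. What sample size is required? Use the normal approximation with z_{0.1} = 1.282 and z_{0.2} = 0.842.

Fisher's z: C = ½·ln((1+r)/(1−r)) = ½·ln(2.0769) = 0.3654.
n = ((z_{α} + z_β)/C)² + 3.
(1.282 + 0.842) / 0.3654 = 2.124 / 0.3654 = 5.813.
n = 5.813² + 3 = 33.79 + 3 = 36.8.
Round up.

n = 37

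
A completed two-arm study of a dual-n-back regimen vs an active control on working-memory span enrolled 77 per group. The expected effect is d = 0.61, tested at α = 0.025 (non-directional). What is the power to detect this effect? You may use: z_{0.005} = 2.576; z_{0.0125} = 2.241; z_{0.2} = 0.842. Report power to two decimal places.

For two equal groups, power = Φ(d·√(n/2) − z_{α/2}).
d·√(n/2) = 0.61 × √(77/2) = 0.61 × 6.205 = 3.785.
z_β = 3.785 − 2.241 = 1.544.
Power = Φ(1.544) = 0.939.

power ≈ 0.94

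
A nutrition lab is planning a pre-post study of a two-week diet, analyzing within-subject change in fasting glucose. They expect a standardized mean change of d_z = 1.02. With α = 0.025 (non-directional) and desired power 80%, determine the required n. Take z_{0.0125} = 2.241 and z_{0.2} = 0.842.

For a paired (one-sample on differences) test: n = ((z_{α/2} + z_β) / d)².
z_{α/2} + z_β = 2.241 + 0.842 = 3.083.
n = (3.083 / 1.02)² = 3.023² = 9.14.
Round up.

n = 10 pairs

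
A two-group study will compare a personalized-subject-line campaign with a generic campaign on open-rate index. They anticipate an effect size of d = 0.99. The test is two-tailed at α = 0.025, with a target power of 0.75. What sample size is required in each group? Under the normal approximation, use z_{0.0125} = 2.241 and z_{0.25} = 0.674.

For two independent groups with equal n: n = 2·((z_{α/2} + z_β) / d)².
z_{α/2} + z_β = 2.241 + 0.674 = 2.915.
n = 2 × (2.915 / 0.99)² = 2 × 2.944² = 2 × 8.67 = 17.3.
Round up to the next whole participant.

n = 18 per group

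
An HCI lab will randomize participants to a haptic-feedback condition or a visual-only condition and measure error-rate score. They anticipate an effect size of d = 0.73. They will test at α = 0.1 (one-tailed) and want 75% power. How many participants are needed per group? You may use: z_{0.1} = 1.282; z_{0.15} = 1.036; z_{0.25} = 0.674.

For two independent groups with equal n: n = 2·((z_{α} + z_β) / d)².
z_{α} + z_β = 1.282 + 0.674 = 1.956.
n = 2 × (1.956 / 0.73)² = 2 × 2.679² = 2 × 7.18 = 14.4.
Round up to the next whole participant.

n = 15 per group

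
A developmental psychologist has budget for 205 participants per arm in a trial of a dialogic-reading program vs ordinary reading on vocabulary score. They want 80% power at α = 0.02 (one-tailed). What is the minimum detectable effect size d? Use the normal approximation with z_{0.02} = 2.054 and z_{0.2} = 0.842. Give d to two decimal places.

For two independent groups of n = 205 each: d_min = (z_{α} + z_β)·√(2/n).
z-sum = 2.054 + 0.842 = 2.896.
d_min = 2.896 × √(2/205) = 2.896 × 0.0988 = 0.286.

d_min ≈ 0.29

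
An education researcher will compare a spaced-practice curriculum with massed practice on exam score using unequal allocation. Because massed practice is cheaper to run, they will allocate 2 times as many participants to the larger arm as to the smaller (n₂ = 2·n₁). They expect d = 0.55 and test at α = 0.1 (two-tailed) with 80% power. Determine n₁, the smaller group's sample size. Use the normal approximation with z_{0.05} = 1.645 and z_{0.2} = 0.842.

With allocation ratio k = n₂/n₁ = 2, Var(x̄₁−x̄₂) = σ²(1/n₁ + 1/(k·n₁)) = σ²·(k+1)/(k·n₁).
So n₁ = (1 + 1/k)·((z_{α/2} + z_β)/d)² = 1.500 × (2.487/0.55)².
n₁ = 1.500 × 20.45 = 30.7.
Round up: n₁ = 31, giving n₂ = 2 × 31 = 62.

n₁ = 31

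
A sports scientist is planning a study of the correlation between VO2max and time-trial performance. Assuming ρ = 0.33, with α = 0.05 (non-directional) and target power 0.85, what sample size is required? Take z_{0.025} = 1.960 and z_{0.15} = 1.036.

n = 80

Fisher's z: C = ½·ln((1+r)/(1−r)) = ½·ln(1.9851) = 0.3428.
n = ((z_{α/2} + z_β)/C)² + 3.
(1.960 + 1.036) / 0.3428 = 2.996 / 0.3428 = 8.740.
n = 8.740² + 3 = 76.38 + 3 = 79.4.
Round up.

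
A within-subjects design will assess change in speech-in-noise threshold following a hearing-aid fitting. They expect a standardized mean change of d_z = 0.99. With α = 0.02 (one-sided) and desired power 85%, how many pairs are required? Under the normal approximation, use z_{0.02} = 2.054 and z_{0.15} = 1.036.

For a paired (one-sample on differences) test: n = ((z_{α} + z_β) / d)².
z_{α} + z_β = 2.054 + 1.036 = 3.090.
n = (3.090 / 0.99)² = 3.121² = 9.74.
Round up.

n = 10 pairs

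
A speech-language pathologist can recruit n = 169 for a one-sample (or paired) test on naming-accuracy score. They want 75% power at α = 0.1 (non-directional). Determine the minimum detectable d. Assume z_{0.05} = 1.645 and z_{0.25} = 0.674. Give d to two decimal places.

For a single sample (or paired design) of n = 169: d_min = (z_{α/2} + z_β)/√n.
z-sum = 1.645 + 0.674 = 2.319.
d_min = 2.319 / √169 = 2.319 / 13.000 = 0.178.

d_min ≈ 0.18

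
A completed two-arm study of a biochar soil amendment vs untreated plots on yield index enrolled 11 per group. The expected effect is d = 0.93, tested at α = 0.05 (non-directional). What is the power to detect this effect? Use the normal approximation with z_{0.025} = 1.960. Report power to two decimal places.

power ≈ 0.59

For two equal groups, power = Φ(d·√(n/2) − z_{α/2}).
d·√(n/2) = 0.93 × √(11/2) = 0.93 × 2.345 = 2.181.
z_β = 2.181 − 1.960 = 0.221.
Power = Φ(0.221) = 0.587.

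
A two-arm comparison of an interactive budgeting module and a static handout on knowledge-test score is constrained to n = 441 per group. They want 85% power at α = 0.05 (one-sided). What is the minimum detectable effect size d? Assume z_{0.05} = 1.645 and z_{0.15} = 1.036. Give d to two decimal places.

d_min ≈ 0.18

For two independent groups of n = 441 each: d_min = (z_{α} + z_β)·√(2/n).
z-sum = 1.645 + 1.036 = 2.681.
d_min = 2.681 × √(2/441) = 2.681 × 0.0673 = 0.181.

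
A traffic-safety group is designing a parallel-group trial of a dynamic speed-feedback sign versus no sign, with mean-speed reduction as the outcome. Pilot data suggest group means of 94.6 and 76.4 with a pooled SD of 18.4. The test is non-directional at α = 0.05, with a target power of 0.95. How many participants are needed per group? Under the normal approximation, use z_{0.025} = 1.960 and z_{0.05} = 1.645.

Cohen's d = |M₁ − M₂| / SD_pooled = |94.6 − 76.4| / 18.4 = 18.2 / 18.4 = 0.989.
For two independent groups with equal n: n = 2·((z_{α/2} + z_β) / d)².
z_{α/2} + z_β = 1.960 + 1.645 = 3.605.
n = 2 × (3.605 / 0.989)² = 2 × 3.645² = 2 × 13.29 = 26.6.
Round up to the next whole participant.

n = 27 per group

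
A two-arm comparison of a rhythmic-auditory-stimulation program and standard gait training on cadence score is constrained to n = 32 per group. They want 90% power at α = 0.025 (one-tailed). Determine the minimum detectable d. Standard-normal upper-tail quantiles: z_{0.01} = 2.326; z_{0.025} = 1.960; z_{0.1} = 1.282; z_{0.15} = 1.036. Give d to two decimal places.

For two independent groups of n = 32 each: d_min = (z_{α} + z_β)·√(2/n).
z-sum = 1.960 + 1.282 = 3.242.
d_min = 3.242 × √(2/32) = 3.242 × 0.2500 = 0.810.

d_min ≈ 0.81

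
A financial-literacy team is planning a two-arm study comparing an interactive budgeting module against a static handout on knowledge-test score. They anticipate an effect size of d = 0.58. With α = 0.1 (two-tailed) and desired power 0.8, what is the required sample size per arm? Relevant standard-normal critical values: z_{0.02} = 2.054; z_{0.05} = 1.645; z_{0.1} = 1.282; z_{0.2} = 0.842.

For two independent groups with equal n: n = 2·((z_{α/2} + z_β) / d)².
z_{α/2} + z_β = 1.645 + 0.842 = 2.487.
n = 2 × (2.487 / 0.58)² = 2 × 4.288² = 2 × 18.39 = 36.8.
Round up to the next whole participant.

n = 37 per group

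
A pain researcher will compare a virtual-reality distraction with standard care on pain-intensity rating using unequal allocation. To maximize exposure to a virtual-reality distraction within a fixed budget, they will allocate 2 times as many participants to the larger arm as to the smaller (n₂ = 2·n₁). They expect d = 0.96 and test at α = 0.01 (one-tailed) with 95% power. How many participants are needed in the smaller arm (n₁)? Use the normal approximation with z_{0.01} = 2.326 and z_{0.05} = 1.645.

With allocation ratio k = n₂/n₁ = 2, Var(x̄₁−x̄₂) = σ²(1/n₁ + 1/(k·n₁)) = σ²·(k+1)/(k·n₁).
So n₁ = (1 + 1/k)·((z_{α} + z_β)/d)² = 1.500 × (3.971/0.96)².
n₁ = 1.500 × 17.11 = 25.7.
Round up: n₁ = 26, giving n₂ = 2 × 26 = 52.

n₁ = 26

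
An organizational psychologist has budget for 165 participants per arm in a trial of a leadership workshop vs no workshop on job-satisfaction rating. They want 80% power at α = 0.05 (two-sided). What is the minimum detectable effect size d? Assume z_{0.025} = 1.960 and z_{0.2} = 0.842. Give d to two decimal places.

d_min ≈ 0.31

For two independent groups of n = 165 each: d_min = (z_{α/2} + z_β)·√(2/n).
z-sum = 1.960 + 0.842 = 2.802.
d_min = 2.802 × √(2/165) = 2.802 × 0.1101 = 0.308.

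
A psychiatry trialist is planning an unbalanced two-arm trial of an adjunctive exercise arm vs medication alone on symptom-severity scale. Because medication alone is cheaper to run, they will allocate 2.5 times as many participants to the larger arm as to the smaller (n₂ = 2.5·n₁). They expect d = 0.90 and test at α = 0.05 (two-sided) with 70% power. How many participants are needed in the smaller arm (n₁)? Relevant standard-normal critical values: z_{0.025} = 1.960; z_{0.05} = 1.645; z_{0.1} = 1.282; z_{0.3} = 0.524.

With allocation ratio k = n₂/n₁ = 2.5, Var(x̄₁−x̄₂) = σ²(1/n₁ + 1/(k·n₁)) = σ²·(k+1)/(k·n₁).
So n₁ = (1 + 1/k)·((z_{α/2} + z_β)/d)² = 1.400 × (2.484/0.90)².
n₁ = 1.400 × 7.62 = 10.7.
Round up: n₁ = 11, giving n₂ = ⌈2.5 × 11⌉ = ⌈27.5⌉ = 28.

n₁ = 11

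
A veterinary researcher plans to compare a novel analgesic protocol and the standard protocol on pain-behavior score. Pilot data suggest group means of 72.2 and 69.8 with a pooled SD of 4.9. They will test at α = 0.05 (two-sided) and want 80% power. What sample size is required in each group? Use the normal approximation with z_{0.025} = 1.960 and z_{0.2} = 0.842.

n = 66 per group

Cohen's d = |M₁ − M₂| / SD_pooled = |72.2 − 69.8| / 4.9 = 2.4 / 4.9 = 0.490.
For two independent groups with equal n: n = 2·((z_{α/2} + z_β) / d)².
z_{α/2} + z_β = 1.960 + 0.842 = 2.802.
n = 2 × (2.802 / 0.490)² = 2 × 5.718² = 2 × 32.70 = 65.4.
Round up to the next whole participant.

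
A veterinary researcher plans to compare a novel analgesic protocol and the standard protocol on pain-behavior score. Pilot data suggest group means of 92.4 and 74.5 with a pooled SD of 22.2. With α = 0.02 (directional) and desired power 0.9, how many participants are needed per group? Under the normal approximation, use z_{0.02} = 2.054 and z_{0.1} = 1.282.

n = 35 per group

Cohen's d = |M₁ − M₂| / SD_pooled = |92.4 − 74.5| / 22.2 = 17.9 / 22.2 = 0.806.
For two independent groups with equal n: n = 2·((z_{α} + z_β) / d)².
z_{α} + z_β = 2.054 + 1.282 = 3.336.
n = 2 × (3.336 / 0.806)² = 2 × 4.139² = 2 × 17.13 = 34.3.
Round up to the next whole participant.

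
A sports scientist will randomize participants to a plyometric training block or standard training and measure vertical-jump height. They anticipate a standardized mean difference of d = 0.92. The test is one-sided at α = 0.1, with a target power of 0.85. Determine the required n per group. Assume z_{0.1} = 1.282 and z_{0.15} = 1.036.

For two independent groups with equal n: n = 2·((z_{α} + z_β) / d)².
z_{α} + z_β = 1.282 + 1.036 = 2.318.
n = 2 × (2.318 / 0.92)² = 2 × 2.520² = 2 × 6.35 = 12.7.
Round up to the next whole participant.

n = 13 per group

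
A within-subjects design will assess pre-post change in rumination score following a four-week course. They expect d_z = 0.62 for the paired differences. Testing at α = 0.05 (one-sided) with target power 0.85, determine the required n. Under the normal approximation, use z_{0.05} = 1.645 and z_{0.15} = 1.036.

n = 19 pairs

For a paired (one-sample on differences) test: n = ((z_{α} + z_β) / d)².
z_{α} + z_β = 1.645 + 1.036 = 2.681.
n = (2.681 / 0.62)² = 4.324² = 18.70.
Round up.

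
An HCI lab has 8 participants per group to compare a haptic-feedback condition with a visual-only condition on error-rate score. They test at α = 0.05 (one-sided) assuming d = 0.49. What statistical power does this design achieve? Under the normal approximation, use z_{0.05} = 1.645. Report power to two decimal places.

power ≈ 0.25

For two equal groups, power = Φ(d·√(n/2) − z_{α}).
d·√(n/2) = 0.49 × √(8/2) = 0.49 × 2.000 = 0.980.
z_β = 0.980 − 1.645 = -0.665.
Power = Φ(-0.665) = 0.253.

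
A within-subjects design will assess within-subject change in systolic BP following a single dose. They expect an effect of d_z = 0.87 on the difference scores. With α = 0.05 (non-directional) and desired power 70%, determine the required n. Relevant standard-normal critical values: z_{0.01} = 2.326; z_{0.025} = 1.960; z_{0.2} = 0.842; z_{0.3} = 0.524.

For a paired (one-sample on differences) test: n = ((z_{α/2} + z_β) / d)².
z_{α/2} + z_β = 1.960 + 0.524 = 2.484.
n = (2.484 / 0.87)² = 2.855² = 8.15.
Round up.

n = 9 pairs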